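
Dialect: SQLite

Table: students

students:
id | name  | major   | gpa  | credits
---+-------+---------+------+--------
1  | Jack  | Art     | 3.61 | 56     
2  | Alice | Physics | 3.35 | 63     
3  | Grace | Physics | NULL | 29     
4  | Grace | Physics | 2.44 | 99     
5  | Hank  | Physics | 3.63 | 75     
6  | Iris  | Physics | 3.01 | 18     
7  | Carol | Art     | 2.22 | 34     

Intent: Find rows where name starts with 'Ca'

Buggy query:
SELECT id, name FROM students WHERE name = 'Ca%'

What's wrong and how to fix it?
Bug: '=' compares the literal string including the % character; pattern matching needs LIKE

Fix: Replace '=' with LIKE so 'Ca%' is treated as a pattern

Corrected query:
SELECT id, name FROM students WHERE name LIKE 'Ca%'

Result:
id | name 
---+------
7  | Carol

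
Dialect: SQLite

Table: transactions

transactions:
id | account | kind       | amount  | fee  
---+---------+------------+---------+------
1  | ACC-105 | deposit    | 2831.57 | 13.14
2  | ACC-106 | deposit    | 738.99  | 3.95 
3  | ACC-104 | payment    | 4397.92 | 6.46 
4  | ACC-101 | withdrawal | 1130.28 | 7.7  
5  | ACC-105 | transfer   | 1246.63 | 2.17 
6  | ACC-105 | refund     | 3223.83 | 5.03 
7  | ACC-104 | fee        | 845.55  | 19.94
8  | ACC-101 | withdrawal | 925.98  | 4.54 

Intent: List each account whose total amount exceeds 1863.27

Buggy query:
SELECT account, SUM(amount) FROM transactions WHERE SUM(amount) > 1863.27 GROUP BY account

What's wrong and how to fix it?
Bug: WHERE runs before GROUP BY, so aggregates aren't available there

Fix: Use HAVING (which filters groups after aggregation) instead of WHERE

Corrected query:
SELECT account, SUM(amount) FROM transactions GROUP BY account HAVING SUM(amount) > 1863.27

Result:
account | SUM(amount)
--------+------------
ACC-101 | 2056.26    
ACC-104 | 5243.47    
ACC-105 | 7302.03    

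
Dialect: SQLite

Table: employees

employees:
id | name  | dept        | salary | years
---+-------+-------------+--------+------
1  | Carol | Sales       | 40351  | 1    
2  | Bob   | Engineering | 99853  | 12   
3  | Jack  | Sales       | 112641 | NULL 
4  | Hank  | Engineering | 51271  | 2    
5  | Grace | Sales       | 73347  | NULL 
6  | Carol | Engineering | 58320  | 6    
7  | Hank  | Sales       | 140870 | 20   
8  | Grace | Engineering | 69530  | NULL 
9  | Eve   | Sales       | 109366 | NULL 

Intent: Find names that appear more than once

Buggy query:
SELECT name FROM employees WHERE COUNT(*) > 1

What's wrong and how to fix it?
Bug: COUNT(*) is an aggregate and cannot be used in WHERE

Fix: Group first, then use HAVING for the count condition

Corrected query:
SELECT name FROM employees GROUP BY name HAVING COUNT(*) > 1

Result:
name 
-----
Carol
Grace
Hank 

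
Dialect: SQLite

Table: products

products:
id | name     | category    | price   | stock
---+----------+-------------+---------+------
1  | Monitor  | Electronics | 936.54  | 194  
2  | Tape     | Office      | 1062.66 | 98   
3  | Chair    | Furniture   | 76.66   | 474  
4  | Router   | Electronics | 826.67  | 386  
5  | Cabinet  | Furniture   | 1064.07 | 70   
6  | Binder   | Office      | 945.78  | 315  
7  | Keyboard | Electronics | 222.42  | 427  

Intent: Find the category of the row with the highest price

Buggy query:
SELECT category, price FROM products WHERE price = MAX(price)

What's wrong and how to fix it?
Bug: MAX(price) is an aggregate and cannot be used directly in WHERE

Fix: Wrap MAX in a scalar subquery so WHERE compares against a single value

Corrected query:
SELECT category, price FROM products WHERE price = (SELECT MAX(price) FROM products)

Result:
category  | price  
----------+--------
Furniture | 1064.07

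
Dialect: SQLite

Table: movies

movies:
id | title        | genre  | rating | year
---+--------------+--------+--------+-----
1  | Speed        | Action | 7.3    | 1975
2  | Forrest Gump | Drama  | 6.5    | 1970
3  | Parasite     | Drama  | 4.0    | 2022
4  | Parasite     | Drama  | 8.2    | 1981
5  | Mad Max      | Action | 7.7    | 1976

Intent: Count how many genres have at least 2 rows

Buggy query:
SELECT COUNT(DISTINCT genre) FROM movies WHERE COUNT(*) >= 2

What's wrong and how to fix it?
Bug: WHERE filters individual rows, not groups, so a group-level COUNT is invalid there

Fix: Group first with HAVING COUNT(*) >= 2, then COUNT the resulting groups

Corrected query:
SELECT COUNT(*) FROM (SELECT genre FROM movies GROUP BY genre HAVING COUNT(*) >= 2)

Result:
COUNT(*)
--------
2       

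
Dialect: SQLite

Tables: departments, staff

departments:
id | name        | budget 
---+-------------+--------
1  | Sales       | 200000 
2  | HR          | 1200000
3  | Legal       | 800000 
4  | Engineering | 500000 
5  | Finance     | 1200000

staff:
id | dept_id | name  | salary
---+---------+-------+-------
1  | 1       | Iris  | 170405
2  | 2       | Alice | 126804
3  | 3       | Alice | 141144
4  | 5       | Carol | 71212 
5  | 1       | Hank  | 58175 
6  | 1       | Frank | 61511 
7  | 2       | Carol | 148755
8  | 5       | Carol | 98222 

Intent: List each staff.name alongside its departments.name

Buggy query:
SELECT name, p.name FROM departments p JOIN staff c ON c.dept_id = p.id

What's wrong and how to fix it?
Bug: Both tables have a 'name' column; the unqualified reference is ambiguous

Fix: Prefix ambiguous columns with the table alias

Corrected query:
SELECT c.name, p.name FROM departments p JOIN staff c ON c.dept_id = p.id

Result:
name  | name   
------+--------
Iris  | Sales  
Alice | HR     
Alice | Legal  
Carol | Finance
Hank  | Sales  
Frank | Sales  
Carol | HR     
Carol | Finance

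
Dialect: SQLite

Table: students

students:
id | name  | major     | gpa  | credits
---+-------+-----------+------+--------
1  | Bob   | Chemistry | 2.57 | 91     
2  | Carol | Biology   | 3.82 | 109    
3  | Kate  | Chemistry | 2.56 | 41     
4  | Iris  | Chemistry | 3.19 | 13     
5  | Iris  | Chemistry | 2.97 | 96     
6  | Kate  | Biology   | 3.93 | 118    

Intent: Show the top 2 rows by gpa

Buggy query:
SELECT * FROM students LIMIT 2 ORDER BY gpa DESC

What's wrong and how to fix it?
Bug: ORDER BY cannot follow LIMIT; LIMIT is the final clause

Fix: Sort with ORDER BY, then apply LIMIT

Corrected query:
SELECT * FROM students ORDER BY gpa DESC LIMIT 2

Result:
id | name  | major   | gpa  | credits
---+-------+---------+------+--------
6  | Kate  | Biology | 3.93 | 118    
2  | Carol | Biology | 3.82 | 109    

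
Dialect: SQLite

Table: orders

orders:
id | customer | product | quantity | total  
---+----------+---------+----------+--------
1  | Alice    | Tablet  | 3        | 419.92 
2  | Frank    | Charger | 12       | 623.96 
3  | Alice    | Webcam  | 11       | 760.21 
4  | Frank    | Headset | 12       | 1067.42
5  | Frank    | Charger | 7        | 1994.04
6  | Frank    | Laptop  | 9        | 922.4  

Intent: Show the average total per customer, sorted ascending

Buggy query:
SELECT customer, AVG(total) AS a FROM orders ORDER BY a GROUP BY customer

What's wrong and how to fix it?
Bug: ORDER BY appears before GROUP BY; SQL clause order requires GROUP BY first

Fix: Move ORDER BY to the end, after GROUP BY

Corrected query:
SELECT customer, AVG(total) AS a FROM orders GROUP BY customer ORDER BY a

Result:
customer | a       
---------+---------
Alice    | 590.065 
Frank    | 1151.955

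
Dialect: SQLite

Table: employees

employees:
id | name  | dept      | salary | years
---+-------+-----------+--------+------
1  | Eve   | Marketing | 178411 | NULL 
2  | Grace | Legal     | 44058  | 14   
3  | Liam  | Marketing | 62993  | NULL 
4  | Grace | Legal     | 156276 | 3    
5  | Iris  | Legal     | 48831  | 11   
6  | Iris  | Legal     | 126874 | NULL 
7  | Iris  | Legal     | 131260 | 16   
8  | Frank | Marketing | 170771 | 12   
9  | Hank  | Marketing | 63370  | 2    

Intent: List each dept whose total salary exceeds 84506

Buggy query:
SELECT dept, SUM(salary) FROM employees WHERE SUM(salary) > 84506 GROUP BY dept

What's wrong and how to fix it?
Bug: WHERE runs before GROUP BY, so aggregates aren't available there

Fix: Move the aggregate condition to a HAVING clause

Corrected query:
SELECT dept, SUM(salary) FROM employees GROUP BY dept HAVING SUM(salary) > 84506

Result:
dept      | SUM(salary)
----------+------------
Legal     | 507299     
Marketing | 475545     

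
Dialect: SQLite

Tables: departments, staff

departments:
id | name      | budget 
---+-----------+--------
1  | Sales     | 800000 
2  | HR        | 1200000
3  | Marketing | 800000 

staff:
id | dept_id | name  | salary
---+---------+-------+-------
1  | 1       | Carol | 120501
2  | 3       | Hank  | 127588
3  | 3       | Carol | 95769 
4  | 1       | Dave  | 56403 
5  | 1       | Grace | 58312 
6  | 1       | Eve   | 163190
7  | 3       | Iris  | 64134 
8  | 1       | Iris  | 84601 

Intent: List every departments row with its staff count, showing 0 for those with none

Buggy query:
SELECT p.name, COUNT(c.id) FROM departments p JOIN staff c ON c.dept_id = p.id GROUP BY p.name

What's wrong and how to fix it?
Bug: An inner join excludes parents with zero children

Fix: Switch to LEFT JOIN to retain unmatched parent rows

Corrected query:
SELECT p.name, COUNT(c.id) FROM departments p LEFT JOIN staff c ON c.dept_id = p.id GROUP BY p.name

Result:
name      | COUNT(c.id)
----------+------------
HR        | 0          
Marketing | 3          
Sales     | 5          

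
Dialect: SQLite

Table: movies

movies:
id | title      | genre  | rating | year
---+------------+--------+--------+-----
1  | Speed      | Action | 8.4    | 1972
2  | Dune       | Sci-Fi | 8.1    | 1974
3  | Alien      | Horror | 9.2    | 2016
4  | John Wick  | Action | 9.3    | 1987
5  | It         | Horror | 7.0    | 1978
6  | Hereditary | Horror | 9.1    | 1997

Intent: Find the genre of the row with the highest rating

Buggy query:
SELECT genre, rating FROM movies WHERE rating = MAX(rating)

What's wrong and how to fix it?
Bug: MAX(rating) is an aggregate and cannot be used directly in WHERE

Fix: Use a subquery: WHERE rating = (SELECT MAX(rating) FROM movies)

Corrected query:
SELECT genre, rating FROM movies WHERE rating = (SELECT MAX(rating) FROM movies)

Result:
genre  | rating
-------+-------
Action | 9.3   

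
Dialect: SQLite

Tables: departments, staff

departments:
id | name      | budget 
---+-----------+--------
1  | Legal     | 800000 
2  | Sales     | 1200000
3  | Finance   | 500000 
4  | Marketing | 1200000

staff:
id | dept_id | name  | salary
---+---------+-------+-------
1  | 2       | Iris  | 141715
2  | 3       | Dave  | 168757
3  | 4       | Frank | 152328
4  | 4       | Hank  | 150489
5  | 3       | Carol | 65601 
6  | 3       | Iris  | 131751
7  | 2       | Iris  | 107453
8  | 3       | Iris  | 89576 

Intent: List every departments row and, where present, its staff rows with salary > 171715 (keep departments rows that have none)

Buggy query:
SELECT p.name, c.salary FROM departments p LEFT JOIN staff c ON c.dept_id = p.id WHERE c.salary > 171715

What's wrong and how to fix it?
Bug: Filtering c.salary in WHERE discards the NULL rows produced by LEFT JOIN, turning it into an inner join

Fix: Put 'c.salary > 171715' in the JOIN's ON clause instead of WHERE

Corrected query:
SELECT p.name, c.salary FROM departments p LEFT JOIN staff c ON c.dept_id = p.id AND c.salary > 171715

Result:
name      | salary
----------+-------
Legal     | NULL  
Sales     | NULL  
Finance   | NULL  
Marketing | NULL  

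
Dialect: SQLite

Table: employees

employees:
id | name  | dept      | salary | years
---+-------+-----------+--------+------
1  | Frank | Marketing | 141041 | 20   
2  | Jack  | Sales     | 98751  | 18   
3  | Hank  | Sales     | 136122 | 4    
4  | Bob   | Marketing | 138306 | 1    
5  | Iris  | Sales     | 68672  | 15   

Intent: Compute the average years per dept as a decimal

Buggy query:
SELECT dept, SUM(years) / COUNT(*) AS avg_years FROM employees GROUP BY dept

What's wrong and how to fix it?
Bug: SUM(years) and COUNT(*) are both integers; the division truncates the fractional part

Fix: Cast one side to REAL so the division keeps the fractional part

Corrected query:
SELECT dept, SUM(years) * 1.0 / COUNT(*) AS avg_years FROM employees GROUP BY dept

Result:
dept      | avg_years
----------+----------
Marketing | 10.5     
Sales     | 12.333333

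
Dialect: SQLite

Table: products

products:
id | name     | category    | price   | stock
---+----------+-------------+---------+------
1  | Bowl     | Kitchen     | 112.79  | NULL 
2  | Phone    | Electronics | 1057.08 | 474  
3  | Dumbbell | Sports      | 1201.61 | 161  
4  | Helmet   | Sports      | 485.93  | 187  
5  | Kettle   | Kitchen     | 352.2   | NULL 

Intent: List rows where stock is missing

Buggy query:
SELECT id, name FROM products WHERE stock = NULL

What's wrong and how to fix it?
Bug: Comparing to NULL with '=' never matches; NULL = NULL is unknown, not true

Fix: Replace '= NULL' with 'IS NULL'

Corrected query:
SELECT id, name FROM products WHERE stock IS NULL

Result:
id | name  
---+-------
1  | Bowl  
5  | Kettle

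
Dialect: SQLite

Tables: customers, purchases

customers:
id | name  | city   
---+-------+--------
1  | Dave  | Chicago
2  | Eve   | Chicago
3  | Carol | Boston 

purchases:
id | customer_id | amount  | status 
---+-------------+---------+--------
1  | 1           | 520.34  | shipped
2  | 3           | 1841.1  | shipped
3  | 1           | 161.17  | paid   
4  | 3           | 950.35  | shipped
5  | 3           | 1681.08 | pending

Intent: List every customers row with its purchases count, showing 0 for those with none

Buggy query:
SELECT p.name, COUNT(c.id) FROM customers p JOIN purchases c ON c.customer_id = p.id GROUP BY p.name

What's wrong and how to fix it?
Bug: INNER JOIN drops customers rows that have no matching purchases rows

Fix: Use LEFT JOIN so parents without children still appear (COUNT(c.id) gives 0)

Corrected query:
SELECT p.name, COUNT(c.id) FROM customers p LEFT JOIN purchases c ON c.customer_id = p.id GROUP BY p.name

Result:
name  | COUNT(c.id)
------+------------
Carol | 3          
Dave  | 2          
Eve   | 0          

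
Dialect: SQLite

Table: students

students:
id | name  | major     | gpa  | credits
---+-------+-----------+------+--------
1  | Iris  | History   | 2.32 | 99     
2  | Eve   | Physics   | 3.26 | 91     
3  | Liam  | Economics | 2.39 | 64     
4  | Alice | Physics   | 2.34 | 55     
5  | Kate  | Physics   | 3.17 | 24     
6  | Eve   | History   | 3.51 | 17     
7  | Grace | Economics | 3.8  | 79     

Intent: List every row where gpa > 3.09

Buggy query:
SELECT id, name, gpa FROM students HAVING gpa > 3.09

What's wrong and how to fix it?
Bug: This is a non-aggregate query (no GROUP BY, no aggregates), so in SQLite the HAVING clause is invalid here; a row-level condition belongs in WHERE

Fix: Replace HAVING with WHERE since the condition applies to individual rows

Corrected query:
SELECT id, name, gpa FROM students WHERE gpa > 3.09

Result:
id | name  | gpa 
---+-------+-----
2  | Eve   | 3.26
5  | Kate  | 3.17
6  | Eve   | 3.51
7  | Grace | 3.8 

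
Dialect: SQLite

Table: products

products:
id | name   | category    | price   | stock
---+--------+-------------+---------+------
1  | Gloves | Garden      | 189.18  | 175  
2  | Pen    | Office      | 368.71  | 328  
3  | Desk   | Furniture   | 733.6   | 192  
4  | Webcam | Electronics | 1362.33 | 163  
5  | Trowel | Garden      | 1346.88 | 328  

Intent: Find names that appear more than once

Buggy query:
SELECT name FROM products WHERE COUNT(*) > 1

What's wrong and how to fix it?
Bug: COUNT(*) is an aggregate and cannot be used in WHERE

Fix: GROUP BY name, then filter groups with HAVING COUNT(*) > 1

Corrected query:
SELECT name FROM products GROUP BY name HAVING COUNT(*) > 1

Result:
(no rows)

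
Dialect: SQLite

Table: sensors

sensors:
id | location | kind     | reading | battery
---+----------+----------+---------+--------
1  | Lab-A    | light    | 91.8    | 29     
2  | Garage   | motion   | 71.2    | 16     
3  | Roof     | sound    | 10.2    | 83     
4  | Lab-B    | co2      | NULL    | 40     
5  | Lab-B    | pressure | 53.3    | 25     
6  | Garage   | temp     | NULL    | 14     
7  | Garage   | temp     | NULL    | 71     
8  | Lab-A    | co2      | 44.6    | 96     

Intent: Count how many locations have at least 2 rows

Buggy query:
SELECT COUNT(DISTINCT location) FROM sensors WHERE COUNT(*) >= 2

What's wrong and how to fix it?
Bug: COUNT(*) cannot appear in WHERE; the per-group count doesn't exist yet

Fix: Use a subquery that GROUPs and filters with HAVING, then count its rows

Corrected query:
SELECT COUNT(*) FROM (SELECT location FROM sensors GROUP BY location HAVING COUNT(*) >= 2)

Result:
COUNT(*)
--------
3       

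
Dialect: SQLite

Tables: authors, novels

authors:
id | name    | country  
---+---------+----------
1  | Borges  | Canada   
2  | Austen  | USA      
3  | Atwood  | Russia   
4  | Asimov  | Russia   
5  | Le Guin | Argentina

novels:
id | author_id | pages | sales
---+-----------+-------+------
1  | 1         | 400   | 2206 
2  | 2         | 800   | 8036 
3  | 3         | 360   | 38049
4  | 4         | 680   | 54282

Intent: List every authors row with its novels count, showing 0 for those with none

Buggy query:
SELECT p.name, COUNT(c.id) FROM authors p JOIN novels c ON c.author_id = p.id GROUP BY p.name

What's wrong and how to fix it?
Bug: INNER JOIN drops authors rows that have no matching novels rows

Fix: Switch to LEFT JOIN to retain unmatched parent rows

Corrected query:
SELECT p.name, COUNT(c.id) FROM authors p LEFT JOIN novels c ON c.author_id = p.id GROUP BY p.name

Result:
name    | COUNT(c.id)
--------+------------
Asimov  | 1          
Atwood  | 1          
Austen  | 1          
Borges  | 1          
Le Guin | 0          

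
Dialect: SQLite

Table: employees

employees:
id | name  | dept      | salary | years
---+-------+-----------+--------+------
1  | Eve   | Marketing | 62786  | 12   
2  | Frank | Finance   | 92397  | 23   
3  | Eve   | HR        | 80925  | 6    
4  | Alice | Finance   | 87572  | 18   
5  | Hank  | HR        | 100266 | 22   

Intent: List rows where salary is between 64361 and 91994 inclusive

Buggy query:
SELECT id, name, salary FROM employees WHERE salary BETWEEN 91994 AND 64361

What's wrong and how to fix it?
Bug: The bounds are reversed; BETWEEN a AND b requires a <= b to match anything

Fix: Write BETWEEN 64361 AND 91994

Corrected query:
SELECT id, name, salary FROM employees WHERE salary BETWEEN 64361 AND 91994

Result:
id | name  | salary
---+-------+-------
3  | Eve   | 80925 
4  | Alice | 87572 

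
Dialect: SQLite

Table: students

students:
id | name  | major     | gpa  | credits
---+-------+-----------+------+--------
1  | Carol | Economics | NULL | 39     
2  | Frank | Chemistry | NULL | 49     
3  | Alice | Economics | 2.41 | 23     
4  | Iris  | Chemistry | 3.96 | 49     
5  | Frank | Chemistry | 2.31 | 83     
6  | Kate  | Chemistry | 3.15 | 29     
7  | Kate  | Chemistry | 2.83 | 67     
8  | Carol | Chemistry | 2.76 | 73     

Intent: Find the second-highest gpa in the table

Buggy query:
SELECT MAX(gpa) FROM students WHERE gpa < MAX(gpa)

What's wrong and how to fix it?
Bug: The inner MAX is an aggregate inside WHERE, which is not allowed

Fix: Compute the overall MAX in a subquery, then take MAX of rows below it

Corrected query:
SELECT MAX(gpa) FROM students WHERE gpa < (SELECT MAX(gpa) FROM students)

Result:
MAX(gpa)
--------
3.15    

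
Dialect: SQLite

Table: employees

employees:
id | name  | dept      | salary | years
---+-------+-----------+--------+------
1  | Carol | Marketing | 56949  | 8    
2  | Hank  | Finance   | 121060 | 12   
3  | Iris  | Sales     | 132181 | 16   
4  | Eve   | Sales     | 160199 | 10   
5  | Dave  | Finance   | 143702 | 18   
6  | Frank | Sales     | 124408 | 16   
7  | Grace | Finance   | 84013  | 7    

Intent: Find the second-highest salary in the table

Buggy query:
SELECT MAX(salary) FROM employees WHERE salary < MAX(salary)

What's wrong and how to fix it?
Bug: MAX(salary) on the right of the comparison is an aggregate-in-WHERE error

Fix: Put the inner MAX in a scalar subquery

Corrected query:
SELECT MAX(salary) FROM employees WHERE salary < (SELECT MAX(salary) FROM employees)

Result:
MAX(salary)
-----------
143702     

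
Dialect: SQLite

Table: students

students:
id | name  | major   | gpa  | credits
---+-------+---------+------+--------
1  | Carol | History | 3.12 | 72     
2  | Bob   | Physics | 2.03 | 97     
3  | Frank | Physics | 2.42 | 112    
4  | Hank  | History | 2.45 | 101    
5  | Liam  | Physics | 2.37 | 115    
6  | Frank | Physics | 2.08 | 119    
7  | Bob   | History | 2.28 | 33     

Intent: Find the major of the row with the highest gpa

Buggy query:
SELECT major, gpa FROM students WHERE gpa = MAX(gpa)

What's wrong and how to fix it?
Bug: WHERE is evaluated per row; an aggregate over the whole table isn't defined there

Fix: Use a subquery: WHERE gpa = (SELECT MAX(gpa) FROM students)

Corrected query:
SELECT major, gpa FROM students WHERE gpa = (SELECT MAX(gpa) FROM students)

Result:
major   | gpa 
--------+-----
History | 3.12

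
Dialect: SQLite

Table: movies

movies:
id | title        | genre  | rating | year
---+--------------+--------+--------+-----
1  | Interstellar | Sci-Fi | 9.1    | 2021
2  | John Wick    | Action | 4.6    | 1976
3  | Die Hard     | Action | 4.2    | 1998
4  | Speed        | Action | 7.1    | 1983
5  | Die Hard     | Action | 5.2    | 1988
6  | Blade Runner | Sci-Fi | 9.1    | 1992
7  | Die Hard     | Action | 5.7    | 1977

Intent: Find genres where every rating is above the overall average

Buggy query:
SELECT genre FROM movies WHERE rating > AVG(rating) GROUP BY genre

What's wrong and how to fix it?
Bug: AVG() is an aggregate; it can't sit directly in WHERE

Fix: Compute the overall average in a scalar subquery and compare each group's MIN against it in HAVING

Corrected query:
SELECT genre FROM movies GROUP BY genre HAVING MIN(rating) > (SELECT AVG(rating) FROM movies)

Result:
genre 
------
Sci-Fi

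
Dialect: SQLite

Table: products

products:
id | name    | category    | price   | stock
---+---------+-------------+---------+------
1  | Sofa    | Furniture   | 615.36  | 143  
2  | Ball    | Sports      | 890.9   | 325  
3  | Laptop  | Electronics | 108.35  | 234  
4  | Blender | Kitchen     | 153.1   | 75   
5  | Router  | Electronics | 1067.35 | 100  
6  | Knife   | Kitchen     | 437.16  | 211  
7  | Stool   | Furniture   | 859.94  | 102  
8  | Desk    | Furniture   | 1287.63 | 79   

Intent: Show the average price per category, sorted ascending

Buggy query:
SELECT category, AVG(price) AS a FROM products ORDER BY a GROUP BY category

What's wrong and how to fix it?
Bug: ORDER BY appears before GROUP BY; SQL clause order requires GROUP BY first

Fix: Reorder: SELECT … FROM … GROUP BY … ORDER BY …

Corrected query:
SELECT category, AVG(price) AS a FROM products GROUP BY category ORDER BY a

Result:
category    | a         
------------+-----------
Kitchen     | 295.13    
Electronics | 587.85    
Sports      | 890.9     
Furniture   | 920.976667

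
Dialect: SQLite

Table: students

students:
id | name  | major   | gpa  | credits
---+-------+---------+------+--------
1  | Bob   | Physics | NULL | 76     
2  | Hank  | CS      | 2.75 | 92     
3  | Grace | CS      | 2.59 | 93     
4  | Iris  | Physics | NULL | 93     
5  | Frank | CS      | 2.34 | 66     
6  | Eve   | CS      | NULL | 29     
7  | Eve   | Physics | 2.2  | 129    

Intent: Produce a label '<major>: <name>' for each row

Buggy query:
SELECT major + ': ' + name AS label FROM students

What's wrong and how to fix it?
Bug: SQLite uses || for string concatenation; + coerces text to numbers (yielding 0)

Fix: Replace + with || to concatenate text

Corrected query:
SELECT major || ': ' || name AS label FROM students

Result:
label        
-------------
Physics: Bob 
CS: Hank     
CS: Grace    
Physics: Iris
CS: Frank    
CS: Eve      
Physics: Eve 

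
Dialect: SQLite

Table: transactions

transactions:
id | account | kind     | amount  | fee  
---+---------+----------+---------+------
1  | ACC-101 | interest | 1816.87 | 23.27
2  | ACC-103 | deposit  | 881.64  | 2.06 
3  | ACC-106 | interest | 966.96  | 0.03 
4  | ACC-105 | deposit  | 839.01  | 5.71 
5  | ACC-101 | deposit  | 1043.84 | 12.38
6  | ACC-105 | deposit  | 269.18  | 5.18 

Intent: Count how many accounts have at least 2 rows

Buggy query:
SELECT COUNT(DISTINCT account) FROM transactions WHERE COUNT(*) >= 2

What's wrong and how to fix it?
Bug: COUNT(*) cannot appear in WHERE; the per-group count doesn't exist yet

Fix: Use a subquery that GROUPs and filters with HAVING, then count its rows

Corrected query:
SELECT COUNT(*) FROM (SELECT account FROM transactions GROUP BY account HAVING COUNT(*) >= 2)

Result:
COUNT(*)
--------
2       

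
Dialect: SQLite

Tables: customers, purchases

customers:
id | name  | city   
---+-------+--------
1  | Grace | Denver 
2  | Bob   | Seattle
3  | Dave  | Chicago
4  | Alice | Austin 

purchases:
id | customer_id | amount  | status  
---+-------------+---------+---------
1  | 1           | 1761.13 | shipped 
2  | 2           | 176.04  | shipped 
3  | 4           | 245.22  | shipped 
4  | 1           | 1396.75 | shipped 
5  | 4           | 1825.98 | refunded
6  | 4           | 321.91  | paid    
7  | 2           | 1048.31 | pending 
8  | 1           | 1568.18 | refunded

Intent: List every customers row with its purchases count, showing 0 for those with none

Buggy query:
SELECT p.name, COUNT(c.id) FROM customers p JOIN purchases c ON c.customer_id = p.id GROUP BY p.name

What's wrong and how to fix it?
Bug: INNER JOIN drops customers rows that have no matching purchases rows

Fix: Switch to LEFT JOIN to retain unmatched parent rows

Corrected query:
SELECT p.name, COUNT(c.id) FROM customers p LEFT JOIN purchases c ON c.customer_id = p.id GROUP BY p.name

Result:
name  | COUNT(c.id)
------+------------
Alice | 3          
Bob   | 2          
Dave  | 0          
Grace | 3          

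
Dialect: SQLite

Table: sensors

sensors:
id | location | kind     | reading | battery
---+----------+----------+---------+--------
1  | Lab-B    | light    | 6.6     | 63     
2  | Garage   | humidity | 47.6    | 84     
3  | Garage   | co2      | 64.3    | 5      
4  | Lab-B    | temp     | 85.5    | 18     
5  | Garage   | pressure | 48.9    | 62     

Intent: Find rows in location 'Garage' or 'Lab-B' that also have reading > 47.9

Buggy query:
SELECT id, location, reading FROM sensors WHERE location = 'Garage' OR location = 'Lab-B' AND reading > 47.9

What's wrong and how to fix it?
Bug: AND binds tighter than OR, so this parses as location = 'Garage' OR (location = 'Lab-B' AND reading > 47.9)

Fix: Add parentheses around the OR so the AND applies to both alternatives

Corrected query:
SELECT id, location, reading FROM sensors WHERE (location = 'Garage' OR location = 'Lab-B') AND reading > 47.9

Result:
id | location | reading
---+----------+--------
3  | Garage   | 64.3   
4  | Lab-B    | 85.5   
5  | Garage   | 48.9   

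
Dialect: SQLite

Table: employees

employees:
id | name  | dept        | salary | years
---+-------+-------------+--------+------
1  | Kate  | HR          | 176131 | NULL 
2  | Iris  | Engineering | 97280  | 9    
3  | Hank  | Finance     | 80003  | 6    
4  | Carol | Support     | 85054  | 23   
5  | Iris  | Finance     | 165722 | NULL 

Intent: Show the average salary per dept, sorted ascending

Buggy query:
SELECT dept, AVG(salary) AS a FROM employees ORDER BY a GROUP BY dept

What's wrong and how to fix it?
Bug: GROUP BY must precede ORDER BY

Fix: Move ORDER BY to the end, after GROUP BY

Corrected query:
SELECT dept, AVG(salary) AS a FROM employees GROUP BY dept ORDER BY a

Result:
dept        | a       
------------+---------
Support     | 85054   
Engineering | 97280   
Finance     | 122862.5
HR          | 176131  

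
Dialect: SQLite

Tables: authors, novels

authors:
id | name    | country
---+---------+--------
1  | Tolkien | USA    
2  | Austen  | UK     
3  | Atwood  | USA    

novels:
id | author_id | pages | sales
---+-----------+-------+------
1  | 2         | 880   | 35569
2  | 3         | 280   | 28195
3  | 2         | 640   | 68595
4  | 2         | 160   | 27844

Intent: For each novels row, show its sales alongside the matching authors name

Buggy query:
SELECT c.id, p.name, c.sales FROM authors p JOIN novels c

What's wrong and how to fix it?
Bug: JOIN with no ON clause produces a cartesian product; every novels row pairs with every authors row

Fix: Add ON c.author_id = p.id to the JOIN

Corrected query:
SELECT c.id, p.name, c.sales FROM authors p JOIN novels c ON c.author_id = p.id

Result:
id | name   | sales
---+--------+------
1  | Austen | 35569
2  | Atwood | 28195
3  | Austen | 68595
4  | Austen | 27844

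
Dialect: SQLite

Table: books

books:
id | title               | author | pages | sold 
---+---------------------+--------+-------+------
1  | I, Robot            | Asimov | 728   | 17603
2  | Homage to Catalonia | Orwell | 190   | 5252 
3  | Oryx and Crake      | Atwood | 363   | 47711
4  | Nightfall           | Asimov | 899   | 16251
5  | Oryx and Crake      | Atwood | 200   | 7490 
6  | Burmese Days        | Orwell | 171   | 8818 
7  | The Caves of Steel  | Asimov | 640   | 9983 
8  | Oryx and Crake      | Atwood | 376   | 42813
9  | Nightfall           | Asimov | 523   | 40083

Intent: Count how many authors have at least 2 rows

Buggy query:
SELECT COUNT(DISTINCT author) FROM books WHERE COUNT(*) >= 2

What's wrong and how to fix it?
Bug: WHERE filters individual rows, not groups, so a group-level COUNT is invalid there

Fix: Use a subquery that GROUPs and filters with HAVING, then count its rows

Corrected query:
SELECT COUNT(*) FROM (SELECT author FROM books GROUP BY author HAVING COUNT(*) >= 2)

Result:
COUNT(*)
--------
3       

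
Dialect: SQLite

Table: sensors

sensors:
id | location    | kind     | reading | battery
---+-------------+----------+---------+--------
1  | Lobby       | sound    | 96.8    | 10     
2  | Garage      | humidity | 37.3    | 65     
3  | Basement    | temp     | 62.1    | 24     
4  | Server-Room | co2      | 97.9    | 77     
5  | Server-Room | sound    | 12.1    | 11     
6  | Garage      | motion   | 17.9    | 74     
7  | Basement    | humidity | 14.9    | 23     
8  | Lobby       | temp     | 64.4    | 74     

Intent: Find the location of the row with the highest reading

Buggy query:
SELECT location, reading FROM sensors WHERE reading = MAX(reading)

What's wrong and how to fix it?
Bug: WHERE is evaluated per row; an aggregate over the whole table isn't defined there

Fix: Use a subquery: WHERE reading = (SELECT MAX(reading) FROM sensors)

Corrected query:
SELECT location, reading FROM sensors WHERE reading = (SELECT MAX(reading) FROM sensors)

Result:
location    | reading
------------+--------
Server-Room | 97.9   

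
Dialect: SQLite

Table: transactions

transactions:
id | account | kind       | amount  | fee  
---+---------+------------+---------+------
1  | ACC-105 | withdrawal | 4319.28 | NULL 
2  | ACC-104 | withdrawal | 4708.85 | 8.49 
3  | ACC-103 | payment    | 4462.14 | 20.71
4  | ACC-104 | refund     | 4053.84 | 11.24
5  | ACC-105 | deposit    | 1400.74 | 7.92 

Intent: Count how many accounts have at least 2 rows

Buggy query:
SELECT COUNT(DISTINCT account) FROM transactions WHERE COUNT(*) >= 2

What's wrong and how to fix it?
Bug: COUNT(*) cannot appear in WHERE; the per-group count doesn't exist yet

Fix: Group first with HAVING COUNT(*) >= 2, then COUNT the resulting groups

Corrected query:
SELECT COUNT(*) FROM (SELECT account FROM transactions GROUP BY account HAVING COUNT(*) >= 2)

Result:
COUNT(*)
--------
2       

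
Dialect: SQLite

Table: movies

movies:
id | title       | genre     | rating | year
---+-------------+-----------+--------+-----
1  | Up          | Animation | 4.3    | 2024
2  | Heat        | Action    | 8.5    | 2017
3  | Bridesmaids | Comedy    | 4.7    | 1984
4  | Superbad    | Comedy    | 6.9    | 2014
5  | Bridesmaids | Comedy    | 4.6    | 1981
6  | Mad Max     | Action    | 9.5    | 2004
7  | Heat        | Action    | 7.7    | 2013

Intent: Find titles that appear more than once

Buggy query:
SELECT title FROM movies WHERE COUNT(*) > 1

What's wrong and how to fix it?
Bug: COUNT(*) is an aggregate and cannot be used in WHERE

Fix: Group first, then use HAVING for the count condition

Corrected query:
SELECT title FROM movies GROUP BY title HAVING COUNT(*) > 1

Result:
title      
-----------
Bridesmaids
Heat       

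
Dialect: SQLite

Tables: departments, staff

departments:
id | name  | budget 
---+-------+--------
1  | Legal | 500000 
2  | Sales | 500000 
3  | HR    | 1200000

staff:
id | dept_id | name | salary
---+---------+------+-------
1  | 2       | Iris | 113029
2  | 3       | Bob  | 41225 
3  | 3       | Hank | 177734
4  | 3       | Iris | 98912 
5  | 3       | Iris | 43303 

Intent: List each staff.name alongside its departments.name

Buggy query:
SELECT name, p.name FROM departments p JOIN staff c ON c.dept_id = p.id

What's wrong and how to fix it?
Bug: 'name' exists in both joined tables, so the database can't tell which one is meant

Fix: Prefix ambiguous columns with the table alias

Corrected query:
SELECT c.name, p.name FROM departments p JOIN staff c ON c.dept_id = p.id

Result:
name | name 
-----+------
Iris | Sales
Bob  | HR   
Hank | HR   
Iris | HR   
Iris | HR   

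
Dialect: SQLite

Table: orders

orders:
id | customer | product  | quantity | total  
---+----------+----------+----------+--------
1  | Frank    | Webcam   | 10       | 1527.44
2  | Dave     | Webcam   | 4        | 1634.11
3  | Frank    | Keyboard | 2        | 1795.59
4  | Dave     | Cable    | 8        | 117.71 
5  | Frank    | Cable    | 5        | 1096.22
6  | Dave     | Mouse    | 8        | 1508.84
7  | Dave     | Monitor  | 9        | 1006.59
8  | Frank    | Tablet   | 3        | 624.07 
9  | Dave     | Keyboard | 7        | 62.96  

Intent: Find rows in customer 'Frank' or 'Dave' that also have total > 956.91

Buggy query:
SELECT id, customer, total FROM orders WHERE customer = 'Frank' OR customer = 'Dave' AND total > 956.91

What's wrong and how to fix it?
Bug: AND binds tighter than OR, so this parses as customer = 'Frank' OR (customer = 'Dave' AND total > 956.91)

Fix: Group the OR with parentheses (or use IN), then AND the threshold

Corrected query:
SELECT id, customer, total FROM orders WHERE (customer = 'Frank' OR customer = 'Dave') AND total > 956.91

Result:
id | customer | total  
---+----------+--------
1  | Frank    | 1527.44
2  | Dave     | 1634.11
3  | Frank    | 1795.59
5  | Frank    | 1096.22
6  | Dave     | 1508.84
7  | Dave     | 1006.59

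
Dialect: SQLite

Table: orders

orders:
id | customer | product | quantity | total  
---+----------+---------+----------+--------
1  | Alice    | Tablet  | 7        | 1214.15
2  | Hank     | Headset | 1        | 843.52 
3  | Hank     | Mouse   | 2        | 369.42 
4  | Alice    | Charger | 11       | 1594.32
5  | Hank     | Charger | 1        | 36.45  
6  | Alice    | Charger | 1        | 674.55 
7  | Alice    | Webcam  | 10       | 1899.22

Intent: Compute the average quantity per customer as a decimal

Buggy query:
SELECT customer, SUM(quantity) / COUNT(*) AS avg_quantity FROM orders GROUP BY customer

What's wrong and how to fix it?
Bug: SUM(quantity) and COUNT(*) are both integers; the division truncates the fractional part

Fix: Cast one side to REAL so the division keeps the fractional part

Corrected query:
SELECT customer, SUM(quantity) * 1.0 / COUNT(*) AS avg_quantity FROM orders GROUP BY customer

Result:
customer | avg_quantity
---------+-------------
Alice    | 7.25        
Hank     | 1.333333    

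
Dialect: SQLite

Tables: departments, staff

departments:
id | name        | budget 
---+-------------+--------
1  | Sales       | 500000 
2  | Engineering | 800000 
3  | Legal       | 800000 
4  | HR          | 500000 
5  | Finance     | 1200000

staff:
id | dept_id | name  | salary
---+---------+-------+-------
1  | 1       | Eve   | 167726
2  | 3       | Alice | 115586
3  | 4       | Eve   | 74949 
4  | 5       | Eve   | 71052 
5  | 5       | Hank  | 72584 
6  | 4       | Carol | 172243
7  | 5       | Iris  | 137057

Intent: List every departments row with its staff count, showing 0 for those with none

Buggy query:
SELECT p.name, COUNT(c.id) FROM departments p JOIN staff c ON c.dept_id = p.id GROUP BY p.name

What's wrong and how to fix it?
Bug: An inner join excludes parents with zero children

Fix: Use LEFT JOIN so parents without children still appear (COUNT(c.id) gives 0)

Corrected query:
SELECT p.name, COUNT(c.id) FROM departments p LEFT JOIN staff c ON c.dept_id = p.id GROUP BY p.name

Result:
name        | COUNT(c.id)
------------+------------
Engineering | 0          
Finance     | 3          
HR          | 2          
Legal       | 1          
Sales       | 1          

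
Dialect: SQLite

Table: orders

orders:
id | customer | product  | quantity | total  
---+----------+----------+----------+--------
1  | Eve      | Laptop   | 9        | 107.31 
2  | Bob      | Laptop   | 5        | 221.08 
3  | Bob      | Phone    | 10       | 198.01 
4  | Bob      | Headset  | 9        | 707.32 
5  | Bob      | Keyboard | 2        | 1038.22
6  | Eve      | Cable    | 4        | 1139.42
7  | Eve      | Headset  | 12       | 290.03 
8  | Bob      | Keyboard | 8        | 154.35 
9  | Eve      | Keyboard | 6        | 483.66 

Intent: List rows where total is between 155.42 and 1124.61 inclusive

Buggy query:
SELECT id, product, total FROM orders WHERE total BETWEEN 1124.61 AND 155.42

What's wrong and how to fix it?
Bug: BETWEEN expects the lower bound first; with 1124.61 AND 155.42 the range is empty

Fix: Swap the bounds so the smaller value comes first

Corrected query:
SELECT id, product, total FROM orders WHERE total BETWEEN 155.42 AND 1124.61

Result:
id | product  | total  
---+----------+--------
2  | Laptop   | 221.08 
3  | Phone    | 198.01 
4  | Headset  | 707.32 
5  | Keyboard | 1038.22
7  | Headset  | 290.03 
9  | Keyboard | 483.66 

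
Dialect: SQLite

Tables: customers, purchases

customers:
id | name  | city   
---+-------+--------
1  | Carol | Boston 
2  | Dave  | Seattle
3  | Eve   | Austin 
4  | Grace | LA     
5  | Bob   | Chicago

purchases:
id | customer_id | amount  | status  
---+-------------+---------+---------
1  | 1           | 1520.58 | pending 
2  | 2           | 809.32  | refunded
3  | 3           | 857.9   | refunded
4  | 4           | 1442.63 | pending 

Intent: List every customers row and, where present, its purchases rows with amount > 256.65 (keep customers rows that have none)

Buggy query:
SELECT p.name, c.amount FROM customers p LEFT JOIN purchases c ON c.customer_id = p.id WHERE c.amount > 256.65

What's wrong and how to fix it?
Bug: Filtering c.amount in WHERE discards the NULL rows produced by LEFT JOIN, turning it into an inner join

Fix: Put 'c.amount > 256.65' in the JOIN's ON clause instead of WHERE

Corrected query:
SELECT p.name, c.amount FROM customers p LEFT JOIN purchases c ON c.customer_id = p.id AND c.amount > 256.65

Result:
name  | amount 
------+--------
Carol | 1520.58
Dave  | 809.32 
Eve   | 857.9  
Grace | 1442.63
Bob   | NULL   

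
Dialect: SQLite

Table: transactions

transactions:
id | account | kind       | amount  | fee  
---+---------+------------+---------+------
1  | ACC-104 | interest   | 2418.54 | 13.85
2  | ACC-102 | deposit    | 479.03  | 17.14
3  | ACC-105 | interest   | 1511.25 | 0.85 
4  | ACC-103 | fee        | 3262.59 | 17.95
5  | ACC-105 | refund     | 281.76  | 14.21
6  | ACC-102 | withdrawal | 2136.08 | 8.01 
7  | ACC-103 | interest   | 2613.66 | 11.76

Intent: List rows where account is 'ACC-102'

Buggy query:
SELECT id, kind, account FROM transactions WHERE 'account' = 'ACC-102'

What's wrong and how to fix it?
Bug: 'account' in single quotes is a string literal, not the column; the comparison is literal-vs-literal and never true

Fix: Reference the column as account without single quotes

Corrected query:
SELECT id, kind, account FROM transactions WHERE account = 'ACC-102'

Result:
id | kind       | account
---+------------+--------
2  | deposit    | ACC-102
6  | withdrawal | ACC-102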